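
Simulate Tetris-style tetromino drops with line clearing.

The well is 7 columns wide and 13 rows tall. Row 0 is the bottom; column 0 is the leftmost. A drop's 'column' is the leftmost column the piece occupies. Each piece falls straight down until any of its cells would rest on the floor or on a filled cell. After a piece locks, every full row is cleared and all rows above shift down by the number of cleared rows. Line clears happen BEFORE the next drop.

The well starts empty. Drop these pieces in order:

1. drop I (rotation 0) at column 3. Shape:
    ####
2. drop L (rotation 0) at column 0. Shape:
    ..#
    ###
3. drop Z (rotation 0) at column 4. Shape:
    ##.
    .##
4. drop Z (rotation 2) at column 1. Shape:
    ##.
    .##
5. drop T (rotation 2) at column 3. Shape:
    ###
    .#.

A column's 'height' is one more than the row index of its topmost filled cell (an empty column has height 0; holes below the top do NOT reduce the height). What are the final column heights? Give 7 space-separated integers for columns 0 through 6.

Drop 1: I rot0 at col 3 lands with bottom-row=0; cleared 0 line(s) (total 0); column heights now [0 0 0 1 1 1 1], max=1
Drop 2: L rot0 at col 0 lands with bottom-row=0; cleared 1 line(s) (total 1); column heights now [0 0 1 0 0 0 0], max=1
Drop 3: Z rot0 at col 4 lands with bottom-row=0; cleared 0 line(s) (total 1); column heights now [0 0 1 0 2 2 1], max=2
Drop 4: Z rot2 at col 1 lands with bottom-row=1; cleared 0 line(s) (total 1); column heights now [0 3 3 2 2 2 1], max=3
Drop 5: T rot2 at col 3 lands with bottom-row=2; cleared 0 line(s) (total 1); column heights now [0 3 3 4 4 4 1], max=4

Answer: 0 3 3 4 4 4 1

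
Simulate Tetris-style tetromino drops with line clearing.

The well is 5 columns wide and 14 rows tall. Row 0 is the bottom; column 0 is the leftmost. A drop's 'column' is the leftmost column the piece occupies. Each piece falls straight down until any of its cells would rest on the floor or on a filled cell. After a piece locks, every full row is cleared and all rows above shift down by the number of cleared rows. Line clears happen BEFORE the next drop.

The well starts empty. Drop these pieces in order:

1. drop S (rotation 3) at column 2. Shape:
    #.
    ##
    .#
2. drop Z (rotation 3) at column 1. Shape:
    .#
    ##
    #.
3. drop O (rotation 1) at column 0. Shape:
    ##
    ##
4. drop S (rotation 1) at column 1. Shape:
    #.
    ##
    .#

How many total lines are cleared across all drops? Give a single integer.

Drop 1: S rot3 at col 2 lands with bottom-row=0; cleared 0 line(s) (total 0); column heights now [0 0 3 2 0], max=3
Drop 2: Z rot3 at col 1 lands with bottom-row=2; cleared 0 line(s) (total 0); column heights now [0 4 5 2 0], max=5
Drop 3: O rot1 at col 0 lands with bottom-row=4; cleared 0 line(s) (total 0); column heights now [6 6 5 2 0], max=6
Drop 4: S rot1 at col 1 lands with bottom-row=5; cleared 0 line(s) (total 0); column heights now [6 8 7 2 0], max=8

Answer: 0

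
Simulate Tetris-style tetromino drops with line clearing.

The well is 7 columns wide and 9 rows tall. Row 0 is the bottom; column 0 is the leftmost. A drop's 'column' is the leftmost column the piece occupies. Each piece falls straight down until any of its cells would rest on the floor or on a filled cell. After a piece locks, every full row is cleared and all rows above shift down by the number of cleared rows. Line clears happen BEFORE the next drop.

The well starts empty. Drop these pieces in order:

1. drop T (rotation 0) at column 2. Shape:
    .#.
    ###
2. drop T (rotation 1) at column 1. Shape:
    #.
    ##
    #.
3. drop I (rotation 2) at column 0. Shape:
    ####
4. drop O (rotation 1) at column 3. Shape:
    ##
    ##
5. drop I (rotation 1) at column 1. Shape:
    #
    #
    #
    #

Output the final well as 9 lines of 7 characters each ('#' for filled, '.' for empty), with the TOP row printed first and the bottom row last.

Answer: .......
.#.....
.#.....
.#.##..
.#.##..
####...
.#.....
.###...
.####..

Derivation:
Drop 1: T rot0 at col 2 lands with bottom-row=0; cleared 0 line(s) (total 0); column heights now [0 0 1 2 1 0 0], max=2
Drop 2: T rot1 at col 1 lands with bottom-row=0; cleared 0 line(s) (total 0); column heights now [0 3 2 2 1 0 0], max=3
Drop 3: I rot2 at col 0 lands with bottom-row=3; cleared 0 line(s) (total 0); column heights now [4 4 4 4 1 0 0], max=4
Drop 4: O rot1 at col 3 lands with bottom-row=4; cleared 0 line(s) (total 0); column heights now [4 4 4 6 6 0 0], max=6
Drop 5: I rot1 at col 1 lands with bottom-row=4; cleared 0 line(s) (total 0); column heights now [4 8 4 6 6 0 0], max=8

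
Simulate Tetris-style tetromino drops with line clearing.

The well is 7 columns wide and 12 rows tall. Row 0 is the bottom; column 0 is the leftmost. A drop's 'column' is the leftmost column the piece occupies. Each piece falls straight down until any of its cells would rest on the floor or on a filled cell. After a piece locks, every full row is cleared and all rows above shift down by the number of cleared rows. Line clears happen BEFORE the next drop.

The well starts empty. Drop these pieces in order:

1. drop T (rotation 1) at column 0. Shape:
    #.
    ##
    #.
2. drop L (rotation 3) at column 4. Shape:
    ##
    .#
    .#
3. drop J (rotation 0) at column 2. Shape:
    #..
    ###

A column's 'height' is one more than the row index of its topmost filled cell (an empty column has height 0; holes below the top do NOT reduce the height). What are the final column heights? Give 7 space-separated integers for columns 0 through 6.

Drop 1: T rot1 at col 0 lands with bottom-row=0; cleared 0 line(s) (total 0); column heights now [3 2 0 0 0 0 0], max=3
Drop 2: L rot3 at col 4 lands with bottom-row=0; cleared 0 line(s) (total 0); column heights now [3 2 0 0 3 3 0], max=3
Drop 3: J rot0 at col 2 lands with bottom-row=3; cleared 0 line(s) (total 0); column heights now [3 2 5 4 4 3 0], max=5

Answer: 3 2 5 4 4 3 0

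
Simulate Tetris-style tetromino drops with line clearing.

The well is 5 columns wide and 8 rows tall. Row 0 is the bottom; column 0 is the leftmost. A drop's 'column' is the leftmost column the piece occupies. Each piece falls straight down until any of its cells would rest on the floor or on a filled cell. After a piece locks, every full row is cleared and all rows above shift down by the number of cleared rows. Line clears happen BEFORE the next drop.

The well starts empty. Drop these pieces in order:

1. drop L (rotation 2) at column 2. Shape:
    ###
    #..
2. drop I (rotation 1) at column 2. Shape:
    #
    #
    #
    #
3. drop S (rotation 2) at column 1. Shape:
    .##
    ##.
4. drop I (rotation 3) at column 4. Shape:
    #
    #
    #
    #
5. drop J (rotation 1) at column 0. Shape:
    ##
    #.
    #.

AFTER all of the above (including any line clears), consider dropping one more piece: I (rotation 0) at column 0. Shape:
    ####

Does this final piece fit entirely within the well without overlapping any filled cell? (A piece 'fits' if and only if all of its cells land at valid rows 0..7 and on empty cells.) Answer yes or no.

Answer: no

Derivation:
Drop 1: L rot2 at col 2 lands with bottom-row=0; cleared 0 line(s) (total 0); column heights now [0 0 2 2 2], max=2
Drop 2: I rot1 at col 2 lands with bottom-row=2; cleared 0 line(s) (total 0); column heights now [0 0 6 2 2], max=6
Drop 3: S rot2 at col 1 lands with bottom-row=6; cleared 0 line(s) (total 0); column heights now [0 7 8 8 2], max=8
Drop 4: I rot3 at col 4 lands with bottom-row=2; cleared 0 line(s) (total 0); column heights now [0 7 8 8 6], max=8
Drop 5: J rot1 at col 0 lands with bottom-row=5; cleared 0 line(s) (total 0); column heights now [8 8 8 8 6], max=8
Test piece I rot0 at col 0 (width 4): heights before test = [8 8 8 8 6]; fits = False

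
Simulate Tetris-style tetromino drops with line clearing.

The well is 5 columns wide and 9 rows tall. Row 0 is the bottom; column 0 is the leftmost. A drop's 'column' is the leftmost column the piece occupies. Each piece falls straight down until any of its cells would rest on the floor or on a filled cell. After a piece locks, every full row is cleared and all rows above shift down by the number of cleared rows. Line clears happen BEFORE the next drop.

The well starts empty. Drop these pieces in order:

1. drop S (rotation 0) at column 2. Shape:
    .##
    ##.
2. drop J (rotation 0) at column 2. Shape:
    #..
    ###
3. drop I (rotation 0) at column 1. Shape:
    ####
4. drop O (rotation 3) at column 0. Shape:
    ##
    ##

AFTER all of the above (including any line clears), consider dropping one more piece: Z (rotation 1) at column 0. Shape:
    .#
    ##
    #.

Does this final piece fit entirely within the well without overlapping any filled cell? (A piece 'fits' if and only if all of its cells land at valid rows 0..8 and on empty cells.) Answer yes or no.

Drop 1: S rot0 at col 2 lands with bottom-row=0; cleared 0 line(s) (total 0); column heights now [0 0 1 2 2], max=2
Drop 2: J rot0 at col 2 lands with bottom-row=2; cleared 0 line(s) (total 0); column heights now [0 0 4 3 3], max=4
Drop 3: I rot0 at col 1 lands with bottom-row=4; cleared 0 line(s) (total 0); column heights now [0 5 5 5 5], max=5
Drop 4: O rot3 at col 0 lands with bottom-row=5; cleared 0 line(s) (total 0); column heights now [7 7 5 5 5], max=7
Test piece Z rot1 at col 0 (width 2): heights before test = [7 7 5 5 5]; fits = False

Answer: no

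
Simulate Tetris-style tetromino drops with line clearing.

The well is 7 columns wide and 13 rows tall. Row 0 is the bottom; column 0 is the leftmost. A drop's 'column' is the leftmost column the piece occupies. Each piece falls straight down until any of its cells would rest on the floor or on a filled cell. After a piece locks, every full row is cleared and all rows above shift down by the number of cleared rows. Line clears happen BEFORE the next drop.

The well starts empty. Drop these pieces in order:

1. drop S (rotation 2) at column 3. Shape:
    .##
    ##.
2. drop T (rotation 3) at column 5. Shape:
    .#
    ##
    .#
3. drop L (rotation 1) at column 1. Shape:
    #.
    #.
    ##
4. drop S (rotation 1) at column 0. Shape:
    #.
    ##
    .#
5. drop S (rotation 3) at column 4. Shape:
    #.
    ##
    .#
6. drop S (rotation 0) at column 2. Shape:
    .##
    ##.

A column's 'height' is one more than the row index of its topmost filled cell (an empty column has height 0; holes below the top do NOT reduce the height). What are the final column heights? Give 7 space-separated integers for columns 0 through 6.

Drop 1: S rot2 at col 3 lands with bottom-row=0; cleared 0 line(s) (total 0); column heights now [0 0 0 1 2 2 0], max=2
Drop 2: T rot3 at col 5 lands with bottom-row=1; cleared 0 line(s) (total 0); column heights now [0 0 0 1 2 3 4], max=4
Drop 3: L rot1 at col 1 lands with bottom-row=0; cleared 0 line(s) (total 0); column heights now [0 3 1 1 2 3 4], max=4
Drop 4: S rot1 at col 0 lands with bottom-row=3; cleared 0 line(s) (total 0); column heights now [6 5 1 1 2 3 4], max=6
Drop 5: S rot3 at col 4 lands with bottom-row=3; cleared 0 line(s) (total 0); column heights now [6 5 1 1 6 5 4], max=6
Drop 6: S rot0 at col 2 lands with bottom-row=5; cleared 0 line(s) (total 0); column heights now [6 5 6 7 7 5 4], max=7

Answer: 6 5 6 7 7 5 4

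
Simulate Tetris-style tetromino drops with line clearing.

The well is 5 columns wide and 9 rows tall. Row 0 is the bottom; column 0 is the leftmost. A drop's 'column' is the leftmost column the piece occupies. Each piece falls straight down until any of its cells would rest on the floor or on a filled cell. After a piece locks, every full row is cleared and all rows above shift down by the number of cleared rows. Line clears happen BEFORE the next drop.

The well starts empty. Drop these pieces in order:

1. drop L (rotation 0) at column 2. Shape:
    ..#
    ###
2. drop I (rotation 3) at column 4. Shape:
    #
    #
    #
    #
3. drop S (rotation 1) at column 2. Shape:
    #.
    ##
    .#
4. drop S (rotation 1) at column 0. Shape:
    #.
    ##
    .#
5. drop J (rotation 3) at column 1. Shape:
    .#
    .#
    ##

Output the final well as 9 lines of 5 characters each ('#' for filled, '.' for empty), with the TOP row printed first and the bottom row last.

Drop 1: L rot0 at col 2 lands with bottom-row=0; cleared 0 line(s) (total 0); column heights now [0 0 1 1 2], max=2
Drop 2: I rot3 at col 4 lands with bottom-row=2; cleared 0 line(s) (total 0); column heights now [0 0 1 1 6], max=6
Drop 3: S rot1 at col 2 lands with bottom-row=1; cleared 0 line(s) (total 0); column heights now [0 0 4 3 6], max=6
Drop 4: S rot1 at col 0 lands with bottom-row=0; cleared 0 line(s) (total 0); column heights now [3 2 4 3 6], max=6
Drop 5: J rot3 at col 1 lands with bottom-row=4; cleared 0 line(s) (total 0); column heights now [3 5 7 3 6], max=7

Answer: .....
.....
..#..
..#.#
.##.#
..#.#
#.###
##.##
.####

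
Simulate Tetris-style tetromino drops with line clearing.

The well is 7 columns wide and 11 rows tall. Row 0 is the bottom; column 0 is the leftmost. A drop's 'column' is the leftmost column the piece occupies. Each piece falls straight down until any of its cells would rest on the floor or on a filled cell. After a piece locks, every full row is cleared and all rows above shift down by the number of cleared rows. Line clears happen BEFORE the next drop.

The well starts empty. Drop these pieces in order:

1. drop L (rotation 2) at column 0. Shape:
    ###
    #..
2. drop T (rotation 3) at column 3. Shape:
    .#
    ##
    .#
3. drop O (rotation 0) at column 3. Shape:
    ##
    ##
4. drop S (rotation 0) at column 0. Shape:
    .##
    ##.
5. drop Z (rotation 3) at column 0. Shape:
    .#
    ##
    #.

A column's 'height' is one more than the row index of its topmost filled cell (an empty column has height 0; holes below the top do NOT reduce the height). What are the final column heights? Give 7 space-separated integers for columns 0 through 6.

Drop 1: L rot2 at col 0 lands with bottom-row=0; cleared 0 line(s) (total 0); column heights now [2 2 2 0 0 0 0], max=2
Drop 2: T rot3 at col 3 lands with bottom-row=0; cleared 0 line(s) (total 0); column heights now [2 2 2 2 3 0 0], max=3
Drop 3: O rot0 at col 3 lands with bottom-row=3; cleared 0 line(s) (total 0); column heights now [2 2 2 5 5 0 0], max=5
Drop 4: S rot0 at col 0 lands with bottom-row=2; cleared 0 line(s) (total 0); column heights now [3 4 4 5 5 0 0], max=5
Drop 5: Z rot3 at col 0 lands with bottom-row=3; cleared 0 line(s) (total 0); column heights now [5 6 4 5 5 0 0], max=6

Answer: 5 6 4 5 5 0 0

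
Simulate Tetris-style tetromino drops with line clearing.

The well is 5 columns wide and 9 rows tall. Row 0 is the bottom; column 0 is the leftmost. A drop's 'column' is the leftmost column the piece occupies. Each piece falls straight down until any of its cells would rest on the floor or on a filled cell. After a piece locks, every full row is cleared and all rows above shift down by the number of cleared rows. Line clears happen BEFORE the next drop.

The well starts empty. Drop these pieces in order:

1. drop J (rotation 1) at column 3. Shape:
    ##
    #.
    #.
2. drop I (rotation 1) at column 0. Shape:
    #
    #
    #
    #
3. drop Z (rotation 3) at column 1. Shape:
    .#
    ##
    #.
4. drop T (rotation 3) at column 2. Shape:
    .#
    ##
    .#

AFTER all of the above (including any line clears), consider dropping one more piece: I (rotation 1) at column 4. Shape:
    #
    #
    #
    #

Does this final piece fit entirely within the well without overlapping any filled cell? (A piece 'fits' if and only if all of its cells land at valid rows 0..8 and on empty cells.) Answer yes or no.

Answer: yes

Derivation:
Drop 1: J rot1 at col 3 lands with bottom-row=0; cleared 0 line(s) (total 0); column heights now [0 0 0 3 3], max=3
Drop 2: I rot1 at col 0 lands with bottom-row=0; cleared 0 line(s) (total 0); column heights now [4 0 0 3 3], max=4
Drop 3: Z rot3 at col 1 lands with bottom-row=0; cleared 0 line(s) (total 0); column heights now [4 2 3 3 3], max=4
Drop 4: T rot3 at col 2 lands with bottom-row=3; cleared 0 line(s) (total 0); column heights now [4 2 5 6 3], max=6
Test piece I rot1 at col 4 (width 1): heights before test = [4 2 5 6 3]; fits = True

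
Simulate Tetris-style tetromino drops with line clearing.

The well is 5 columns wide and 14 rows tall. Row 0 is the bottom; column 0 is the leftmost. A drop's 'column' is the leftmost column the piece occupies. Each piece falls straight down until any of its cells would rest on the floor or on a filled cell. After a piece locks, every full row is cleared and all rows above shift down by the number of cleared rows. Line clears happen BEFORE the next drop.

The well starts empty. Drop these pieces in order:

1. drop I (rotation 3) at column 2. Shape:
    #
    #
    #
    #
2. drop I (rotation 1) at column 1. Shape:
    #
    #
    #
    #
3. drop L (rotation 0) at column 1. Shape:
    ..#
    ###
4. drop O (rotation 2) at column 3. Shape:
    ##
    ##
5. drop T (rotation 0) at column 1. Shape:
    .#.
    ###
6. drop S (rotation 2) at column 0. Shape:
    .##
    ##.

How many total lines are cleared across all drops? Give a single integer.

Answer: 0

Derivation:
Drop 1: I rot3 at col 2 lands with bottom-row=0; cleared 0 line(s) (total 0); column heights now [0 0 4 0 0], max=4
Drop 2: I rot1 at col 1 lands with bottom-row=0; cleared 0 line(s) (total 0); column heights now [0 4 4 0 0], max=4
Drop 3: L rot0 at col 1 lands with bottom-row=4; cleared 0 line(s) (total 0); column heights now [0 5 5 6 0], max=6
Drop 4: O rot2 at col 3 lands with bottom-row=6; cleared 0 line(s) (total 0); column heights now [0 5 5 8 8], max=8
Drop 5: T rot0 at col 1 lands with bottom-row=8; cleared 0 line(s) (total 0); column heights now [0 9 10 9 8], max=10
Drop 6: S rot2 at col 0 lands with bottom-row=9; cleared 0 line(s) (total 0); column heights now [10 11 11 9 8], max=11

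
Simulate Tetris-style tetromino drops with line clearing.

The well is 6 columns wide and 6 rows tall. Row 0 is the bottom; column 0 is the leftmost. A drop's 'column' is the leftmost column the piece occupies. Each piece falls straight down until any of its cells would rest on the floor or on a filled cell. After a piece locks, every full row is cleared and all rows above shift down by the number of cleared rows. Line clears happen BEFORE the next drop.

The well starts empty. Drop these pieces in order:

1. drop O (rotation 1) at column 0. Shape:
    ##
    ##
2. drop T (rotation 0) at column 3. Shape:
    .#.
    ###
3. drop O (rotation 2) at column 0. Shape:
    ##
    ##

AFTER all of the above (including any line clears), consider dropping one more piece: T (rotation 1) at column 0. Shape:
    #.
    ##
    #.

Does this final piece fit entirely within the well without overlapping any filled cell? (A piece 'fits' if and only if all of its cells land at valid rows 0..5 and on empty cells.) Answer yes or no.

Answer: no

Derivation:
Drop 1: O rot1 at col 0 lands with bottom-row=0; cleared 0 line(s) (total 0); column heights now [2 2 0 0 0 0], max=2
Drop 2: T rot0 at col 3 lands with bottom-row=0; cleared 0 line(s) (total 0); column heights now [2 2 0 1 2 1], max=2
Drop 3: O rot2 at col 0 lands with bottom-row=2; cleared 0 line(s) (total 0); column heights now [4 4 0 1 2 1], max=4
Test piece T rot1 at col 0 (width 2): heights before test = [4 4 0 1 2 1]; fits = False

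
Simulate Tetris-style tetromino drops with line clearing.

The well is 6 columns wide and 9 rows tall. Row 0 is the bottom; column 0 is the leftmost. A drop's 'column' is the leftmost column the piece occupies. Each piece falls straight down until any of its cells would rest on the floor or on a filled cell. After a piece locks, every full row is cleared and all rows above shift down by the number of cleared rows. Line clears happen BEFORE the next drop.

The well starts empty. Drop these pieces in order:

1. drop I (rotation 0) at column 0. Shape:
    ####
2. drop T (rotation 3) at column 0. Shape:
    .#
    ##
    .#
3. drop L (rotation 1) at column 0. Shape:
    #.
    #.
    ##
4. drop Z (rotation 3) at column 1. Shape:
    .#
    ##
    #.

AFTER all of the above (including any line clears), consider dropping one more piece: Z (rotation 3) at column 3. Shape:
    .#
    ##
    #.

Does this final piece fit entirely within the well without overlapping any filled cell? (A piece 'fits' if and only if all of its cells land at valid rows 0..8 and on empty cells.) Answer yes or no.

Drop 1: I rot0 at col 0 lands with bottom-row=0; cleared 0 line(s) (total 0); column heights now [1 1 1 1 0 0], max=1
Drop 2: T rot3 at col 0 lands with bottom-row=1; cleared 0 line(s) (total 0); column heights now [3 4 1 1 0 0], max=4
Drop 3: L rot1 at col 0 lands with bottom-row=4; cleared 0 line(s) (total 0); column heights now [7 5 1 1 0 0], max=7
Drop 4: Z rot3 at col 1 lands with bottom-row=5; cleared 0 line(s) (total 0); column heights now [7 7 8 1 0 0], max=8
Test piece Z rot3 at col 3 (width 2): heights before test = [7 7 8 1 0 0]; fits = True

Answer: yes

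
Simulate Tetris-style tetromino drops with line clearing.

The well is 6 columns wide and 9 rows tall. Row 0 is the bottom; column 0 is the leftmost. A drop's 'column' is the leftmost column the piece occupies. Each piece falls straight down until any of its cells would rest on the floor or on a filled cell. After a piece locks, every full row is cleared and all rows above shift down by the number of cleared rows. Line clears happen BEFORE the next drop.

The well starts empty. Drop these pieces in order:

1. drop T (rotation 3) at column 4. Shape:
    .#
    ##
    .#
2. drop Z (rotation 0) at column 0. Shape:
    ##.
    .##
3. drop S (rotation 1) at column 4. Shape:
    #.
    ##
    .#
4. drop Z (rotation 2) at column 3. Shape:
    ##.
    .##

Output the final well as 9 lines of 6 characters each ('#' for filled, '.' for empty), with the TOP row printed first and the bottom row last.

Answer: ......
...##.
....##
....#.
....##
.....#
.....#
##..##
.##..#

Derivation:
Drop 1: T rot3 at col 4 lands with bottom-row=0; cleared 0 line(s) (total 0); column heights now [0 0 0 0 2 3], max=3
Drop 2: Z rot0 at col 0 lands with bottom-row=0; cleared 0 line(s) (total 0); column heights now [2 2 1 0 2 3], max=3
Drop 3: S rot1 at col 4 lands with bottom-row=3; cleared 0 line(s) (total 0); column heights now [2 2 1 0 6 5], max=6
Drop 4: Z rot2 at col 3 lands with bottom-row=6; cleared 0 line(s) (total 0); column heights now [2 2 1 8 8 7], max=8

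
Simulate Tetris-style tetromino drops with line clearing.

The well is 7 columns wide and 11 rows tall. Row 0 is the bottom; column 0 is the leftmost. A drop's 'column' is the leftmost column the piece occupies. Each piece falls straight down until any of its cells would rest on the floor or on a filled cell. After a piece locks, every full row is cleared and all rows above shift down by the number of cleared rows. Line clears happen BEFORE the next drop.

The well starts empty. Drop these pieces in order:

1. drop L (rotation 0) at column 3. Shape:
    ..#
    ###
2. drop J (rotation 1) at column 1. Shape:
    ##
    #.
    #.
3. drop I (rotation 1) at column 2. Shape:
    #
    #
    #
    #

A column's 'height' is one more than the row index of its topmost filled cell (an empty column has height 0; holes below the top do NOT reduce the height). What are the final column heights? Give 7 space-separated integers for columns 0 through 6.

Answer: 0 3 7 1 1 2 0

Derivation:
Drop 1: L rot0 at col 3 lands with bottom-row=0; cleared 0 line(s) (total 0); column heights now [0 0 0 1 1 2 0], max=2
Drop 2: J rot1 at col 1 lands with bottom-row=0; cleared 0 line(s) (total 0); column heights now [0 3 3 1 1 2 0], max=3
Drop 3: I rot1 at col 2 lands with bottom-row=3; cleared 0 line(s) (total 0); column heights now [0 3 7 1 1 2 0], max=7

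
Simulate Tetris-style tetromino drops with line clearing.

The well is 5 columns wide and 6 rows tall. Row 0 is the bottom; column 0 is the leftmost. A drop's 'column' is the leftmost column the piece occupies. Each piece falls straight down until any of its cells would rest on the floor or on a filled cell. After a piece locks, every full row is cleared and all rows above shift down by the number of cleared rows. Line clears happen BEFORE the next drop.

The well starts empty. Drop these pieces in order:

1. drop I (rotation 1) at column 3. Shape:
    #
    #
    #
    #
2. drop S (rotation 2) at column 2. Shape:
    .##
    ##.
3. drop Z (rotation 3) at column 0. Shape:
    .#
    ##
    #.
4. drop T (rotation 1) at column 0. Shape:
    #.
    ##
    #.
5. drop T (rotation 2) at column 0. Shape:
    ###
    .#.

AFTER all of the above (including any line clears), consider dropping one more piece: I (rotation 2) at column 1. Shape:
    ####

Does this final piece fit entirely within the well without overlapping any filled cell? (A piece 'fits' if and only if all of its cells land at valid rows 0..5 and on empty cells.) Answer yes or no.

Drop 1: I rot1 at col 3 lands with bottom-row=0; cleared 0 line(s) (total 0); column heights now [0 0 0 4 0], max=4
Drop 2: S rot2 at col 2 lands with bottom-row=4; cleared 0 line(s) (total 0); column heights now [0 0 5 6 6], max=6
Drop 3: Z rot3 at col 0 lands with bottom-row=0; cleared 0 line(s) (total 0); column heights now [2 3 5 6 6], max=6
Drop 4: T rot1 at col 0 lands with bottom-row=2; cleared 0 line(s) (total 0); column heights now [5 4 5 6 6], max=6
Drop 5: T rot2 at col 0 lands with bottom-row=4; cleared 1 line(s) (total 1); column heights now [5 5 5 5 0], max=5
Test piece I rot2 at col 1 (width 4): heights before test = [5 5 5 5 0]; fits = True

Answer: yes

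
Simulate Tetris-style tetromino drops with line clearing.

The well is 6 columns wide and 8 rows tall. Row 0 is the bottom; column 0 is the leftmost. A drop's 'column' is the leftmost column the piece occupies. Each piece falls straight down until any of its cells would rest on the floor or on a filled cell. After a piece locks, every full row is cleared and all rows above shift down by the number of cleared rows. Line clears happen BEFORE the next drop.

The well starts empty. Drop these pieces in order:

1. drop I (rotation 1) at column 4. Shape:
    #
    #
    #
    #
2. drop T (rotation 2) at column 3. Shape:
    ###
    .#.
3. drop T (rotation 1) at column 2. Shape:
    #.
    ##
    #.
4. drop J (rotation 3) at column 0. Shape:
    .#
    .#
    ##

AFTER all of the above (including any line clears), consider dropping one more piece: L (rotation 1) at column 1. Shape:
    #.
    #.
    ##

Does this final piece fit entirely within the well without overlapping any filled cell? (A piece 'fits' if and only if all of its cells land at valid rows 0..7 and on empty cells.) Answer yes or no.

Drop 1: I rot1 at col 4 lands with bottom-row=0; cleared 0 line(s) (total 0); column heights now [0 0 0 0 4 0], max=4
Drop 2: T rot2 at col 3 lands with bottom-row=4; cleared 0 line(s) (total 0); column heights now [0 0 0 6 6 6], max=6
Drop 3: T rot1 at col 2 lands with bottom-row=5; cleared 0 line(s) (total 0); column heights now [0 0 8 7 6 6], max=8
Drop 4: J rot3 at col 0 lands with bottom-row=0; cleared 0 line(s) (total 0); column heights now [1 3 8 7 6 6], max=8
Test piece L rot1 at col 1 (width 2): heights before test = [1 3 8 7 6 6]; fits = False

Answer: no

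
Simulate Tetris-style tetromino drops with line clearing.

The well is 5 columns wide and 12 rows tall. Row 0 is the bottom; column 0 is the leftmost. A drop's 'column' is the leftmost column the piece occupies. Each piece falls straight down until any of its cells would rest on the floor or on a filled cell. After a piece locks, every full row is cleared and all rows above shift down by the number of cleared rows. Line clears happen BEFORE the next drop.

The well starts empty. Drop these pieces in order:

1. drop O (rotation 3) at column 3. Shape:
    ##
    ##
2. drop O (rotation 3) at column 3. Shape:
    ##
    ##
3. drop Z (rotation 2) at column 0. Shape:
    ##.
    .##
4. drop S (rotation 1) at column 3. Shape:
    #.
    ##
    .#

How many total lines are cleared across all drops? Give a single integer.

Drop 1: O rot3 at col 3 lands with bottom-row=0; cleared 0 line(s) (total 0); column heights now [0 0 0 2 2], max=2
Drop 2: O rot3 at col 3 lands with bottom-row=2; cleared 0 line(s) (total 0); column heights now [0 0 0 4 4], max=4
Drop 3: Z rot2 at col 0 lands with bottom-row=0; cleared 0 line(s) (total 0); column heights now [2 2 1 4 4], max=4
Drop 4: S rot1 at col 3 lands with bottom-row=4; cleared 0 line(s) (total 0); column heights now [2 2 1 7 6], max=7

Answer: 0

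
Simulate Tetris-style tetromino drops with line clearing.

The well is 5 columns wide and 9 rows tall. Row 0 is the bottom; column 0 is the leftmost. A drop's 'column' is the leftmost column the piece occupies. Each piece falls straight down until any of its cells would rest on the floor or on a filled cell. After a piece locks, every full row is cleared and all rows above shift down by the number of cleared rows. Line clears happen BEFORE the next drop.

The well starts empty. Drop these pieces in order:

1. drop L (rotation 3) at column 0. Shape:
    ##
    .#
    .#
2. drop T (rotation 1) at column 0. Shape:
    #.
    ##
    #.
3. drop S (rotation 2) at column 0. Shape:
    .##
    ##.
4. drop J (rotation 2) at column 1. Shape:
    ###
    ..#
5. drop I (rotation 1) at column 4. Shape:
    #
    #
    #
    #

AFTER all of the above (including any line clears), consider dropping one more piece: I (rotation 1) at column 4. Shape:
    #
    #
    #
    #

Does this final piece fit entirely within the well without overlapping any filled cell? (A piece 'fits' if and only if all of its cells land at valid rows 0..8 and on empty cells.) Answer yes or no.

Drop 1: L rot3 at col 0 lands with bottom-row=0; cleared 0 line(s) (total 0); column heights now [3 3 0 0 0], max=3
Drop 2: T rot1 at col 0 lands with bottom-row=3; cleared 0 line(s) (total 0); column heights now [6 5 0 0 0], max=6
Drop 3: S rot2 at col 0 lands with bottom-row=6; cleared 0 line(s) (total 0); column heights now [7 8 8 0 0], max=8
Drop 4: J rot2 at col 1 lands with bottom-row=7; cleared 0 line(s) (total 0); column heights now [7 9 9 9 0], max=9
Drop 5: I rot1 at col 4 lands with bottom-row=0; cleared 0 line(s) (total 0); column heights now [7 9 9 9 4], max=9
Test piece I rot1 at col 4 (width 1): heights before test = [7 9 9 9 4]; fits = True

Answer: yes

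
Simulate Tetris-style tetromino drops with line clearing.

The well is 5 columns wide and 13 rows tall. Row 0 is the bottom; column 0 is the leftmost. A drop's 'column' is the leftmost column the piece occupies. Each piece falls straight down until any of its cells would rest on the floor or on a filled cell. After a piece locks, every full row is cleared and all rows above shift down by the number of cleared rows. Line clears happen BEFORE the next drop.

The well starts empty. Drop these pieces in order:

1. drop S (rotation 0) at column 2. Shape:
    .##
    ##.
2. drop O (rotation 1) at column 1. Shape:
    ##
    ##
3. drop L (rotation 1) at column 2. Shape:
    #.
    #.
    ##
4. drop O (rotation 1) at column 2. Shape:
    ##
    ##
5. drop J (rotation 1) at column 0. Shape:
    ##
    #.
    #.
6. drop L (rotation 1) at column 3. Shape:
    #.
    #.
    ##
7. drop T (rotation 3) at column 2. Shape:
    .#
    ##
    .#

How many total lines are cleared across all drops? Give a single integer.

Drop 1: S rot0 at col 2 lands with bottom-row=0; cleared 0 line(s) (total 0); column heights now [0 0 1 2 2], max=2
Drop 2: O rot1 at col 1 lands with bottom-row=1; cleared 0 line(s) (total 0); column heights now [0 3 3 2 2], max=3
Drop 3: L rot1 at col 2 lands with bottom-row=3; cleared 0 line(s) (total 0); column heights now [0 3 6 4 2], max=6
Drop 4: O rot1 at col 2 lands with bottom-row=6; cleared 0 line(s) (total 0); column heights now [0 3 8 8 2], max=8
Drop 5: J rot1 at col 0 lands with bottom-row=1; cleared 1 line(s) (total 1); column heights now [3 3 7 7 0], max=7
Drop 6: L rot1 at col 3 lands with bottom-row=7; cleared 0 line(s) (total 1); column heights now [3 3 7 10 8], max=10
Drop 7: T rot3 at col 2 lands with bottom-row=10; cleared 0 line(s) (total 1); column heights now [3 3 12 13 8], max=13

Answer: 1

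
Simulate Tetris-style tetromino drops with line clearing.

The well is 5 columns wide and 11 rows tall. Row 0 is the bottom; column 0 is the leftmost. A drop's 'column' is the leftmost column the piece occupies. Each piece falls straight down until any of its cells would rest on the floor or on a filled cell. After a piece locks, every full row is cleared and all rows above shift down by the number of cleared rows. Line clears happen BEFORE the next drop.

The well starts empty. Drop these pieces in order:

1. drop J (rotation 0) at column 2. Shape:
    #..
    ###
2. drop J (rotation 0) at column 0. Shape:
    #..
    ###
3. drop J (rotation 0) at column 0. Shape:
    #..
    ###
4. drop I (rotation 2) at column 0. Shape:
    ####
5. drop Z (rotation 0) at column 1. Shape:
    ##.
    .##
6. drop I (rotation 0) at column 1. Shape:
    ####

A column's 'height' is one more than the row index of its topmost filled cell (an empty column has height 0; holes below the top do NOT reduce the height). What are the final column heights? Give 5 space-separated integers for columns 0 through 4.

Drop 1: J rot0 at col 2 lands with bottom-row=0; cleared 0 line(s) (total 0); column heights now [0 0 2 1 1], max=2
Drop 2: J rot0 at col 0 lands with bottom-row=2; cleared 0 line(s) (total 0); column heights now [4 3 3 1 1], max=4
Drop 3: J rot0 at col 0 lands with bottom-row=4; cleared 0 line(s) (total 0); column heights now [6 5 5 1 1], max=6
Drop 4: I rot2 at col 0 lands with bottom-row=6; cleared 0 line(s) (total 0); column heights now [7 7 7 7 1], max=7
Drop 5: Z rot0 at col 1 lands with bottom-row=7; cleared 0 line(s) (total 0); column heights now [7 9 9 8 1], max=9
Drop 6: I rot0 at col 1 lands with bottom-row=9; cleared 0 line(s) (total 0); column heights now [7 10 10 10 10], max=10

Answer: 7 10 10 10 10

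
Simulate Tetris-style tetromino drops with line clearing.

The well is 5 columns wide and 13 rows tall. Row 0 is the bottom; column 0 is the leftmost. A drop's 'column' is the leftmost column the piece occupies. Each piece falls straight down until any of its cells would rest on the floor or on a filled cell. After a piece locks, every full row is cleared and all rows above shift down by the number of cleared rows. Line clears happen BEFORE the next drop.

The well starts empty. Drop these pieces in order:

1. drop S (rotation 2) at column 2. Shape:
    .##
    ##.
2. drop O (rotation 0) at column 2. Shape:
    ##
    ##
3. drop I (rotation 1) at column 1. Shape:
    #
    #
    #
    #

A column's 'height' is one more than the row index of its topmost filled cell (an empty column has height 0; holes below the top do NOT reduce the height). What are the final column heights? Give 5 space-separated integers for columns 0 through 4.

Drop 1: S rot2 at col 2 lands with bottom-row=0; cleared 0 line(s) (total 0); column heights now [0 0 1 2 2], max=2
Drop 2: O rot0 at col 2 lands with bottom-row=2; cleared 0 line(s) (total 0); column heights now [0 0 4 4 2], max=4
Drop 3: I rot1 at col 1 lands with bottom-row=0; cleared 0 line(s) (total 0); column heights now [0 4 4 4 2], max=4

Answer: 0 4 4 4 2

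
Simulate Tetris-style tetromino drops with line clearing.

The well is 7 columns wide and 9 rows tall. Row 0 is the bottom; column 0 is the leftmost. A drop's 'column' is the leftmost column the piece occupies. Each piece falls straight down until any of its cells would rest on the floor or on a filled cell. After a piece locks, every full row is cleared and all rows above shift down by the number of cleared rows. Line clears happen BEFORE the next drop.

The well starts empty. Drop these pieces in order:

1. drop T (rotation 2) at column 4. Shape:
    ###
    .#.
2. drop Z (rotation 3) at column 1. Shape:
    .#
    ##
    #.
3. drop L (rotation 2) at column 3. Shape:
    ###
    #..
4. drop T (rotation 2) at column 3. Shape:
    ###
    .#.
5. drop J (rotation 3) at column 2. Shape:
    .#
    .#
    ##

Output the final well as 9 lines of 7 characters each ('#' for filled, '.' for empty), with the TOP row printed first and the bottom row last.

Drop 1: T rot2 at col 4 lands with bottom-row=0; cleared 0 line(s) (total 0); column heights now [0 0 0 0 2 2 2], max=2
Drop 2: Z rot3 at col 1 lands with bottom-row=0; cleared 0 line(s) (total 0); column heights now [0 2 3 0 2 2 2], max=3
Drop 3: L rot2 at col 3 lands with bottom-row=1; cleared 0 line(s) (total 0); column heights now [0 2 3 3 3 3 2], max=3
Drop 4: T rot2 at col 3 lands with bottom-row=3; cleared 0 line(s) (total 0); column heights now [0 2 3 5 5 5 2], max=5
Drop 5: J rot3 at col 2 lands with bottom-row=5; cleared 0 line(s) (total 0); column heights now [0 2 6 8 5 5 2], max=8

Answer: .......
...#...
...#...
..##...
...###.
....#..
..####.
.######
.#...#.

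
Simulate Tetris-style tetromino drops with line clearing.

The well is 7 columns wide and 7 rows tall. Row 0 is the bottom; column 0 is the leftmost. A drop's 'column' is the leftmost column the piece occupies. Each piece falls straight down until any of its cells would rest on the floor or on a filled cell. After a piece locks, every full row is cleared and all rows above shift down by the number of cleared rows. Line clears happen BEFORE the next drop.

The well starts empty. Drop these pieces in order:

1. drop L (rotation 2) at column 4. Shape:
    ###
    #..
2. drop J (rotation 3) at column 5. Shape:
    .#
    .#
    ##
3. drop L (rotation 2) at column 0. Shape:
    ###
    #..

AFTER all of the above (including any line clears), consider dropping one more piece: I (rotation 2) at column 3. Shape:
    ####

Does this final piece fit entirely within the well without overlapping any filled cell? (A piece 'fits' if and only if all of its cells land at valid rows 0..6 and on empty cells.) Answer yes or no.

Answer: yes

Derivation:
Drop 1: L rot2 at col 4 lands with bottom-row=0; cleared 0 line(s) (total 0); column heights now [0 0 0 0 2 2 2], max=2
Drop 2: J rot3 at col 5 lands with bottom-row=2; cleared 0 line(s) (total 0); column heights now [0 0 0 0 2 3 5], max=5
Drop 3: L rot2 at col 0 lands with bottom-row=0; cleared 0 line(s) (total 0); column heights now [2 2 2 0 2 3 5], max=5
Test piece I rot2 at col 3 (width 4): heights before test = [2 2 2 0 2 3 5]; fits = True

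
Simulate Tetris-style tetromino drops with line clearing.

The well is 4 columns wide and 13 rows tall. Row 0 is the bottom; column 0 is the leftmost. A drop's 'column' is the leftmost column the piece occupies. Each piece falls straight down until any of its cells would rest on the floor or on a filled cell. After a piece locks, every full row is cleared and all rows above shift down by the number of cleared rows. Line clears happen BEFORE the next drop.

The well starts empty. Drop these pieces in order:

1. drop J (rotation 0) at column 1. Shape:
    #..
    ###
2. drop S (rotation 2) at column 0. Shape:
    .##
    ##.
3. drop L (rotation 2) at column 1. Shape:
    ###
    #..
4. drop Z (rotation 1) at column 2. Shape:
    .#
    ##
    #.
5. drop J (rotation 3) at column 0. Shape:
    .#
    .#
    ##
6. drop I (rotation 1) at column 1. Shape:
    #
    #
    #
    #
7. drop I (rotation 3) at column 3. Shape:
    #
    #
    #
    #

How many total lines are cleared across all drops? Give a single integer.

Drop 1: J rot0 at col 1 lands with bottom-row=0; cleared 0 line(s) (total 0); column heights now [0 2 1 1], max=2
Drop 2: S rot2 at col 0 lands with bottom-row=2; cleared 0 line(s) (total 0); column heights now [3 4 4 1], max=4
Drop 3: L rot2 at col 1 lands with bottom-row=4; cleared 0 line(s) (total 0); column heights now [3 6 6 6], max=6
Drop 4: Z rot1 at col 2 lands with bottom-row=6; cleared 0 line(s) (total 0); column heights now [3 6 8 9], max=9
Drop 5: J rot3 at col 0 lands with bottom-row=6; cleared 0 line(s) (total 0); column heights now [7 9 8 9], max=9
Drop 6: I rot1 at col 1 lands with bottom-row=9; cleared 0 line(s) (total 0); column heights now [7 13 8 9], max=13
Drop 7: I rot3 at col 3 lands with bottom-row=9; cleared 0 line(s) (total 0); column heights now [7 13 8 13], max=13

Answer: 0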